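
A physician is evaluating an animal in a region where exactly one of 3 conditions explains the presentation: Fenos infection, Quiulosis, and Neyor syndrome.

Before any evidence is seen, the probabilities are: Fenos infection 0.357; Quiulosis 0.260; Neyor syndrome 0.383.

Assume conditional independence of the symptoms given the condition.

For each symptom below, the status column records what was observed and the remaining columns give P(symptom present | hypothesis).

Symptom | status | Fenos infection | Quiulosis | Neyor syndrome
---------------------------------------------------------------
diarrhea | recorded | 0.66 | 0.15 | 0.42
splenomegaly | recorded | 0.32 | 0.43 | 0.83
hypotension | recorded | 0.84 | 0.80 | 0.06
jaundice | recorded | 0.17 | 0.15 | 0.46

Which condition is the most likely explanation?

Fenos infection

Multiply each prior by the joint likelihood of the symptom pattern:
  Fenos infection: 0.357 × 0.66 × 0.32 × 0.84 × 0.17 = 0.010767
  Quiulosis: 0.260 × 0.15 × 0.43 × 0.80 × 0.15 = 0.0020124
  Neyor syndrome: 0.383 × 0.42 × 0.83 × 0.06 × 0.46 = 0.003685
Normalizing constant Z = 0.010767 + 0.0020124 + 0.003685 = 0.016464.
P(Fenos infection | evidence) ≈ 0.010767 / 0.016464 ≈ 0.654
P(Quiulosis | evidence) ≈ 0.0020124 / 0.016464 ≈ 0.122
P(Neyor syndrome | evidence) ≈ 0.003685 / 0.016464 ≈ 0.224
The largest is 0.654, so Fenos infection is most probable.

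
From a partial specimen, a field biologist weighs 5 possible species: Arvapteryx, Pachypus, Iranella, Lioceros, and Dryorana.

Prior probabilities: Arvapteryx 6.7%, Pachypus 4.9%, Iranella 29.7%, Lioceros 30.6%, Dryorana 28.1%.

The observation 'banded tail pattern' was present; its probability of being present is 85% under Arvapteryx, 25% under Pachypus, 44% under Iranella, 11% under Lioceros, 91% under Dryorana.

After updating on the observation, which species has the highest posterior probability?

Dryorana

Multiply each prior by the likelihood of the observation:
  Arvapteryx: 0.067 × 0.85 = 0.05695
  Pachypus: 0.049 × 0.25 = 0.01225
  Iranella: 0.297 × 0.44 = 0.13068
  Lioceros: 0.306 × 0.11 = 0.03366
  Dryorana: 0.281 × 0.91 = 0.25571
The unnormalized weights sum to 0.48925.
P(Arvapteryx | evidence) ≈ 0.05695 / 0.48925 ≈ 0.116
P(Pachypus | evidence) ≈ 0.01225 / 0.48925 ≈ 0.025
P(Iranella | evidence) ≈ 0.13068 / 0.48925 ≈ 0.267
P(Lioceros | evidence) ≈ 0.03366 / 0.48925 ≈ 0.069
P(Dryorana | evidence) ≈ 0.25571 / 0.48925 ≈ 0.523
The largest is 0.523, so Dryorana is most probable.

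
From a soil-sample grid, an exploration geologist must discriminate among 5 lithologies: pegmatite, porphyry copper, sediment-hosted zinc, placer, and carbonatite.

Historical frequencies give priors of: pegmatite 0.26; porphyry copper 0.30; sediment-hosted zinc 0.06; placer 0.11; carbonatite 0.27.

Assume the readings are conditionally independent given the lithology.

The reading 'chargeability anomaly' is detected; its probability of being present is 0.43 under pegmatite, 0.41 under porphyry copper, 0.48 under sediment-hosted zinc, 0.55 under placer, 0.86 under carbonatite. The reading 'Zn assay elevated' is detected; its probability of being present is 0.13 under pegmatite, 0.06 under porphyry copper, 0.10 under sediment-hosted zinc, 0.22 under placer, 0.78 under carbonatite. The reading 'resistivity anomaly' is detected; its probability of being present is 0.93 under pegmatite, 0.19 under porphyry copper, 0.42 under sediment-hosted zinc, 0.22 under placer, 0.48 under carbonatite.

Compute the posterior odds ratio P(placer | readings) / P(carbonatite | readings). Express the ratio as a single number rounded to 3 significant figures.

Unnormalized posterior weight (prior times the reading likelihoods) for each of the two hypotheses:
  placer: 0.11 × 0.55 × 0.22 × 0.22 = 0.0029282
  carbonatite: 0.27 × 0.86 × 0.78 × 0.48 = 0.086936
Posterior odds = 0.0029282 / 0.086936 ≈ 0.0337.

0.0337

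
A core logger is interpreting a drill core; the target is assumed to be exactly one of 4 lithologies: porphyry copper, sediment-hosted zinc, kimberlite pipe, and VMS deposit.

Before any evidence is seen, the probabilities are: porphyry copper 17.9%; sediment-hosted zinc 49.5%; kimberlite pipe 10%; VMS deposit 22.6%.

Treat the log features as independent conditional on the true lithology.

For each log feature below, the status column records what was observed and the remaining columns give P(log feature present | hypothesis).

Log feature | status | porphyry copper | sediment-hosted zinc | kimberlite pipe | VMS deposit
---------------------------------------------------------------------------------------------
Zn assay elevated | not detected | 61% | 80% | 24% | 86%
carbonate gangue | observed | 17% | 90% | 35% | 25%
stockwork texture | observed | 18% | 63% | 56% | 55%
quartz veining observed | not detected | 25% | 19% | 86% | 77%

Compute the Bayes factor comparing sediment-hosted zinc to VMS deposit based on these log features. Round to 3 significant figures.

Take the product of per-log feature likelihoods under each hypothesis (using 1 − P(present | H) for each absent log feature), then divide.
  sediment-hosted zinc: (1 − 0.80) × 0.90 × 0.63 × (1 − 0.19) = 0.091854
  VMS deposit: (1 − 0.86) × 0.25 × 0.55 × (1 − 0.77) = 0.0044275
Bayes factor = 0.091854 / 0.0044275 ≈ 20.7

20.7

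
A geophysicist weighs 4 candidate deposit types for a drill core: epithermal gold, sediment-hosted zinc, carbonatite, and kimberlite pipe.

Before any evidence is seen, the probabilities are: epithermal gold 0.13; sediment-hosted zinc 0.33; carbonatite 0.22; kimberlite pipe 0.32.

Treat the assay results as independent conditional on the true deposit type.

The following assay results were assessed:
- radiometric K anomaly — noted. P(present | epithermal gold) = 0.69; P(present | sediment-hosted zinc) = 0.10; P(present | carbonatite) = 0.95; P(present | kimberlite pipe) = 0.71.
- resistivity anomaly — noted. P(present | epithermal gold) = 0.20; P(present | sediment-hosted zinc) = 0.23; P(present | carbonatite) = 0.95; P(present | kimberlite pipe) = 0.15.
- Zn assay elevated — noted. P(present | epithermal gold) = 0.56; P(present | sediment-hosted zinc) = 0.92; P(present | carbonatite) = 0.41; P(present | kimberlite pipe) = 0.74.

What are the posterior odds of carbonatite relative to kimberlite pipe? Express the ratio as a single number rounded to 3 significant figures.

Unnormalized posterior weight (prior times the assay result likelihoods) for each of the two hypotheses:
  carbonatite: 0.22 × 0.95 × 0.95 × 0.41 = 0.081405
  kimberlite pipe: 0.32 × 0.71 × 0.15 × 0.74 = 0.025219
Odds(carbonatite : kimberlite pipe) = 0.081405 / 0.025219 ≈ 3.23.

3.23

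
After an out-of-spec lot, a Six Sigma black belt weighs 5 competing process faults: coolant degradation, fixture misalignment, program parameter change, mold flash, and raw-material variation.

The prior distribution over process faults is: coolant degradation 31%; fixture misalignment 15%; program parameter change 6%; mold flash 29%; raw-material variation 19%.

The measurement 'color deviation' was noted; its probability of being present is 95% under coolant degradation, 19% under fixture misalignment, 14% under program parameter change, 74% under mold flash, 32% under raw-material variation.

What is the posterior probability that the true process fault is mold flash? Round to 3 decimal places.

Multiply each prior by the likelihood of the measurement:
  coolant degradation: 0.31 × 0.95 = 0.2945
  fixture misalignment: 0.15 × 0.19 = 0.0285
  program parameter change: 0.06 × 0.14 = 0.0084
  mold flash: 0.29 × 0.74 = 0.2146
  raw-material variation: 0.19 × 0.32 = 0.0608
The unnormalized weights sum to 0.6068.
P(mold flash | evidence) = 0.2146 / 0.6068 ≈ 0.354.

0.354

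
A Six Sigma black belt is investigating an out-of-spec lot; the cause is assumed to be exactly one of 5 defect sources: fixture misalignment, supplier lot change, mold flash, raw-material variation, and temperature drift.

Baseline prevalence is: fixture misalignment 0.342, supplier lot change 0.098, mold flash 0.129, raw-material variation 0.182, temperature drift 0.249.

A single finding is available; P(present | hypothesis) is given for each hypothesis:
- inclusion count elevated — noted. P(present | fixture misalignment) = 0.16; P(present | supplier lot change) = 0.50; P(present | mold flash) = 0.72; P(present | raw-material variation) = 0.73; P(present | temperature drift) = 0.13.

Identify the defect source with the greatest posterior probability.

raw-material variation

Multiply each prior by the likelihood of the finding:
  fixture misalignment: 0.342 × 0.16 = 0.05472
  supplier lot change: 0.098 × 0.50 = 0.049
  mold flash: 0.129 × 0.72 = 0.09288
  raw-material variation: 0.182 × 0.73 = 0.13286
  temperature drift: 0.249 × 0.13 = 0.03237
The unnormalized weights sum to 0.36183.
P(fixture misalignment | evidence) ≈ 0.05472 / 0.36183 ≈ 0.151
P(supplier lot change | evidence) ≈ 0.049 / 0.36183 ≈ 0.135
P(mold flash | evidence) ≈ 0.09288 / 0.36183 ≈ 0.257
P(raw-material variation | evidence) ≈ 0.13286 / 0.36183 ≈ 0.367
P(temperature drift | evidence) ≈ 0.03237 / 0.36183 ≈ 0.089
The largest is 0.367, so raw-material variation is most probable.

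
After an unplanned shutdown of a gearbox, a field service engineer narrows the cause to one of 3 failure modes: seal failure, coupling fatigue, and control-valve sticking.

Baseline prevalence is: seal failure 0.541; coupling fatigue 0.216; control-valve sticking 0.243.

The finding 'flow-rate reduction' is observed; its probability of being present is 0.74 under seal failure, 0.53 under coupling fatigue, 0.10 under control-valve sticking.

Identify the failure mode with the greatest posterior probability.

Multiply each prior by the likelihood of the finding:
  seal failure: 0.541 × 0.74 = 0.40034
  coupling fatigue: 0.216 × 0.53 = 0.11448
  control-valve sticking: 0.243 × 0.10 = 0.0243
Marginal likelihood of the evidence = 0.53912.
P(seal failure | evidence) ≈ 0.40034 / 0.53912 ≈ 0.743
P(coupling fatigue | evidence) ≈ 0.11448 / 0.53912 ≈ 0.212
P(control-valve sticking | evidence) ≈ 0.0243 / 0.53912 ≈ 0.045
The largest is 0.743, so seal failure is most probable.

seal failure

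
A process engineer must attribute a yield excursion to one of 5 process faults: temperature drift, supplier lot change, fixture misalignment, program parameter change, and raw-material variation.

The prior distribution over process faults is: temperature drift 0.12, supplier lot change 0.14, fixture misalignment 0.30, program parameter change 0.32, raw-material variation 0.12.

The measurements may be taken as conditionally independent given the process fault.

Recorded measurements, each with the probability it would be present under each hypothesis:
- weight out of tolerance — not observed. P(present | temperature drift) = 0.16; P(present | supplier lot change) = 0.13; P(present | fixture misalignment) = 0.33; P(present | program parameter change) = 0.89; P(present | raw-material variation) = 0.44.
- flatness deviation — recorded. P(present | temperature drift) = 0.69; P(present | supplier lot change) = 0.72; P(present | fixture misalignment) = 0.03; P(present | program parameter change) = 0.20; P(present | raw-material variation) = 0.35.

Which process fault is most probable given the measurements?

Multiply each prior by the joint likelihood of the measurement pattern (using 1 − P(present | H) for each absent measurement):
  temperature drift: 0.12 × (1 − 0.16) × 0.69 = 0.069552
  supplier lot change: 0.14 × (1 − 0.13) × 0.72 = 0.087696
  fixture misalignment: 0.30 × (1 − 0.33) × 0.03 = 0.00603
  program parameter change: 0.32 × (1 − 0.89) × 0.20 = 0.00704
  raw-material variation: 0.12 × (1 − 0.44) × 0.35 = 0.02352
Normalizing constant Z = 0.069552 + 0.087696 + 0.00603 + 0.00704 + 0.02352 = 0.19384.
P(temperature drift | evidence) ≈ 0.069552 / 0.19384 ≈ 0.359
P(supplier lot change | evidence) ≈ 0.087696 / 0.19384 ≈ 0.452
P(fixture misalignment | evidence) ≈ 0.00603 / 0.19384 ≈ 0.031
P(program parameter change | evidence) ≈ 0.00704 / 0.19384 ≈ 0.036
P(raw-material variation | evidence) ≈ 0.02352 / 0.19384 ≈ 0.121
The largest is 0.452, so supplier lot change is most probable.

supplier lot change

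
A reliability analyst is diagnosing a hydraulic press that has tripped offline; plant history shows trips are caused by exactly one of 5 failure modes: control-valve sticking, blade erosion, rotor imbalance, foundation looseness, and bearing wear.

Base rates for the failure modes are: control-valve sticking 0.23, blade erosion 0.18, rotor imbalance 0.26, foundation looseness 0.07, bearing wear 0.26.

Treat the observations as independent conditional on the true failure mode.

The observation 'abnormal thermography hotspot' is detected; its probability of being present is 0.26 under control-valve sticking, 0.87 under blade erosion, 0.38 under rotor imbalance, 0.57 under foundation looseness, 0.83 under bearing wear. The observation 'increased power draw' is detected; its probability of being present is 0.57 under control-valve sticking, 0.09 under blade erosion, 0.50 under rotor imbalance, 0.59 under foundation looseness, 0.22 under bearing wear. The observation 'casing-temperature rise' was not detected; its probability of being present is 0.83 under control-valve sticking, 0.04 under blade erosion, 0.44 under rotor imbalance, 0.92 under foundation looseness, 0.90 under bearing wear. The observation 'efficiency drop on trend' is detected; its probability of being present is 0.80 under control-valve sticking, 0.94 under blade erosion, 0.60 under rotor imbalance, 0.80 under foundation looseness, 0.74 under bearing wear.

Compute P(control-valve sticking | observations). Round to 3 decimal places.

Multiply each prior by the joint likelihood of the evidence pattern (using 1 − P(present | H) for each absent observation):
  control-valve sticking: 0.23 × 0.26 × 0.57 × (1 − 0.83) × 0.80 = 0.0046357
  blade erosion: 0.18 × 0.87 × 0.09 × (1 − 0.04) × 0.94 = 0.012718
  rotor imbalance: 0.26 × 0.38 × 0.50 × (1 − 0.44) × 0.60 = 0.016598
  foundation looseness: 0.07 × 0.57 × 0.59 × (1 − 0.92) × 0.80 = 0.0015066
  bearing wear: 0.26 × 0.83 × 0.22 × (1 − 0.90) × 0.74 = 0.0035132
The unnormalized weights sum to 0.038972.
P(control-valve sticking | evidence) = 0.0046357 / 0.038972 ≈ 0.119.

0.119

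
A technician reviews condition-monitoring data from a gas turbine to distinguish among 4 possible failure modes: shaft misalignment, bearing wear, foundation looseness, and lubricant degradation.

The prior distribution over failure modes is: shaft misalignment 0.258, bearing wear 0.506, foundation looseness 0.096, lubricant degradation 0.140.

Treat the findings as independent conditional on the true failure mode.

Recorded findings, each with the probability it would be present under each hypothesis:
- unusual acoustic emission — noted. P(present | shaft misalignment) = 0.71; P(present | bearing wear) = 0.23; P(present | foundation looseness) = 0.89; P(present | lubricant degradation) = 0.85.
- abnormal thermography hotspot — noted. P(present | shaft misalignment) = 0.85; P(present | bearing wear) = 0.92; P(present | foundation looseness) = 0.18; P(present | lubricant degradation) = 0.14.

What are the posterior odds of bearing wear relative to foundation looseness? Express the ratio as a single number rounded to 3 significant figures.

6.96

The normalizing constant cancels in an odds ratio, so compute prior × likelihood for the two hypotheses only:
  bearing wear: 0.506 × 0.23 × 0.92 = 0.10707
  foundation looseness: 0.096 × 0.89 × 0.18 = 0.015379
Odds(bearing wear : foundation looseness) = 0.10707 / 0.015379 ≈ 6.96.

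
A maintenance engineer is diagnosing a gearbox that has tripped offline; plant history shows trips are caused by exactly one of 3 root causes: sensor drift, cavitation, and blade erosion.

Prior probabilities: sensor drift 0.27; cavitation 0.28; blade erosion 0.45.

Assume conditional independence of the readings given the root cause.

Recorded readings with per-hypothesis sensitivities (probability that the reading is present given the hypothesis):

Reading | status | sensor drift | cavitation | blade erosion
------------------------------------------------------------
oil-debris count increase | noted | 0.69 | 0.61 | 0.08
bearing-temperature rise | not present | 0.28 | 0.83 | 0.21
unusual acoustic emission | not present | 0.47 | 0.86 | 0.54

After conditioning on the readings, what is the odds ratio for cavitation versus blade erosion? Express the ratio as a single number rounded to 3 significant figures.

The normalizing constant cancels in an odds ratio, so compute prior × likelihood for the two hypotheses only (using 1 − P(present | H) for each absent reading):
  cavitation: 0.28 × 0.61 × (1 − 0.83) × (1 − 0.86) = 0.004065
  blade erosion: 0.45 × 0.08 × (1 − 0.21) × (1 − 0.54) = 0.013082
Odds(cavitation : blade erosion) = 0.004065 / 0.013082 ≈ 0.311.

0.311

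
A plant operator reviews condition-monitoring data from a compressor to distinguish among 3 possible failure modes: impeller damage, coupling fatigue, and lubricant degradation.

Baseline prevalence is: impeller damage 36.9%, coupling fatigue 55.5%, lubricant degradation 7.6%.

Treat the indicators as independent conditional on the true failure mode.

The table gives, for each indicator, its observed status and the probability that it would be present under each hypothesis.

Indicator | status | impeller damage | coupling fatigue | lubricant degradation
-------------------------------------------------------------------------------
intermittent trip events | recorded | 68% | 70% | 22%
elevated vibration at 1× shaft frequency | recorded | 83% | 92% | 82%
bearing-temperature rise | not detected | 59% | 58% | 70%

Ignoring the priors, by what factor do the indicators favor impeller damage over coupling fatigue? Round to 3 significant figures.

Take the product of per-indicator likelihoods under each hypothesis (using 1 − P(present | H) for each absent indicator), then divide.
  impeller damage: 0.68 × 0.83 × (1 − 0.59) = 0.2314
  coupling fatigue: 0.70 × 0.92 × (1 − 0.58) = 0.27048
Bayes factor = 0.2314 / 0.27048 ≈ 0.856

0.856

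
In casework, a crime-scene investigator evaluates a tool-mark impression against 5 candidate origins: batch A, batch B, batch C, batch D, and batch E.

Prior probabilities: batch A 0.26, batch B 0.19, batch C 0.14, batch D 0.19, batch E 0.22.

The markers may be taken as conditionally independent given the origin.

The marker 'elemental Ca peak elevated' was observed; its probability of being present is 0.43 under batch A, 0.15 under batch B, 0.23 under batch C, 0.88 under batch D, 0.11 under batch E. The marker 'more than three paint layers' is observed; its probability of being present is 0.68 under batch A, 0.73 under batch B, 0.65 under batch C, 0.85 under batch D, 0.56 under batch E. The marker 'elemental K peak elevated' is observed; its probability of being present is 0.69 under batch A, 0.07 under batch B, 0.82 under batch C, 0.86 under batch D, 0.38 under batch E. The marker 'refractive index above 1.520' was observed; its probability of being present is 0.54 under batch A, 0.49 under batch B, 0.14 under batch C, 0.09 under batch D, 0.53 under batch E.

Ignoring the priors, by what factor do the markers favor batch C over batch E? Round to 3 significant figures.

1.38

Joint likelihood of the marker pattern under each hypothesis:
  batch C: 0.23 × 0.65 × 0.82 × 0.14 = 0.017163
  batch E: 0.11 × 0.56 × 0.38 × 0.53 = 0.012406
Bayes factor = 0.017163 / 0.012406 ≈ 1.38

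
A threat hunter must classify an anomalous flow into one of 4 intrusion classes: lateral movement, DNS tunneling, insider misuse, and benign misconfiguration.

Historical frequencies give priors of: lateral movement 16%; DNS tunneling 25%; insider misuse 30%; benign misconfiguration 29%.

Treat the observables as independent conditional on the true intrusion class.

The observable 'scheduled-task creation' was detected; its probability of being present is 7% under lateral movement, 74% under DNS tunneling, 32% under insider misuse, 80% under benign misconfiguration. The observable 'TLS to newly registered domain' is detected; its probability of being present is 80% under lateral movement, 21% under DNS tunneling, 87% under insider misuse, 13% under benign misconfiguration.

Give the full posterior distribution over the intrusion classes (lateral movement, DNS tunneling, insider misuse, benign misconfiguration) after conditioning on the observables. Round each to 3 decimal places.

By Bayes' rule with conditional independence, the unnormalized weight for each hypothesis is prior × ∏ likelihoods:
  lateral movement: 0.16 × 0.07 × 0.80 = 0.00896
  DNS tunneling: 0.25 × 0.74 × 0.21 = 0.03885
  insider misuse: 0.30 × 0.32 × 0.87 = 0.08352
  benign misconfiguration: 0.29 × 0.80 × 0.13 = 0.03016
Normalizing constant Z = 0.00896 + 0.03885 + 0.08352 + 0.03016 = 0.16149.
P(lateral movement | evidence) = 0.00896 / 0.16149 ≈ 0.055
P(DNS tunneling | evidence) = 0.03885 / 0.16149 ≈ 0.241
P(insider misuse | evidence) = 0.08352 / 0.16149 ≈ 0.517
P(benign misconfiguration | evidence) = 0.03016 / 0.16149 ≈ 0.187

0.055, 0.241, 0.517, 0.187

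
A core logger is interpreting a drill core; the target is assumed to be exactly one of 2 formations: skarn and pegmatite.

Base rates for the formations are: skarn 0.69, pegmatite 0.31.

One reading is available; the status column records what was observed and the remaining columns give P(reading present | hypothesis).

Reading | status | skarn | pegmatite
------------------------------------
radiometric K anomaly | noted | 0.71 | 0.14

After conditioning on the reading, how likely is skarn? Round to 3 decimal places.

For each hypothesis, the unnormalized posterior weight is prior × likelihood:
  skarn: 0.69 × 0.71 = 0.4899
  pegmatite: 0.31 × 0.14 = 0.0434
Marginal likelihood of the evidence = 0.5333.
P(skarn | evidence) = 0.4899 / 0.5333 ≈ 0.919.

0.919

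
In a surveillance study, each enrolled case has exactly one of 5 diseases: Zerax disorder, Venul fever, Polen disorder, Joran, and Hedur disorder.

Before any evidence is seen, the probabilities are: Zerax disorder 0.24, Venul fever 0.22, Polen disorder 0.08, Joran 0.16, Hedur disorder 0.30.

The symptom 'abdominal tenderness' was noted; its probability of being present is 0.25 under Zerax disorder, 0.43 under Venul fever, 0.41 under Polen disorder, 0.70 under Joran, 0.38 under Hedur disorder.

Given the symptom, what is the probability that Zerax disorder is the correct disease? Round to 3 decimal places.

By Bayes' rule, the unnormalized weight for each hypothesis is prior × likelihood:
  Zerax disorder: 0.24 × 0.25 = 0.06
  Venul fever: 0.22 × 0.43 = 0.0946
  Polen disorder: 0.08 × 0.41 = 0.0328
  Joran: 0.16 × 0.70 = 0.112
  Hedur disorder: 0.30 × 0.38 = 0.114
The unnormalized weights sum to 0.4134.
P(Zerax disorder | evidence) = 0.06 / 0.4134 ≈ 0.145.

0.145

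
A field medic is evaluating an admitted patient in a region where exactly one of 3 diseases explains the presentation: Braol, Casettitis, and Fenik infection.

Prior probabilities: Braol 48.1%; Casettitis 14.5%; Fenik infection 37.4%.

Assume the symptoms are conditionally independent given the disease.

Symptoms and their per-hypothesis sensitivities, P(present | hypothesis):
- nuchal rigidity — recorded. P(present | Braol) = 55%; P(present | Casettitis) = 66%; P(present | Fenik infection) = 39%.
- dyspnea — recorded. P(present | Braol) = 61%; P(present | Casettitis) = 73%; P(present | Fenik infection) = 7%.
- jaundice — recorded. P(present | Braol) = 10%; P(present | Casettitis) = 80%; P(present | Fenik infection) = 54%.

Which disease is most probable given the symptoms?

Multiply each prior by the joint likelihood of the symptom pattern:
  Braol: 0.481 × 0.55 × 0.61 × 0.10 = 0.016138
  Casettitis: 0.145 × 0.66 × 0.73 × 0.80 = 0.055889
  Fenik infection: 0.374 × 0.39 × 0.07 × 0.54 = 0.0055135
Marginal likelihood of the evidence = 0.07754.
P(Braol | evidence) ≈ 0.016138 / 0.07754 ≈ 0.208
P(Casettitis | evidence) ≈ 0.055889 / 0.07754 ≈ 0.721
P(Fenik infection | evidence) ≈ 0.0055135 / 0.07754 ≈ 0.071
The largest is 0.721, so Casettitis is most probable.

Casettitis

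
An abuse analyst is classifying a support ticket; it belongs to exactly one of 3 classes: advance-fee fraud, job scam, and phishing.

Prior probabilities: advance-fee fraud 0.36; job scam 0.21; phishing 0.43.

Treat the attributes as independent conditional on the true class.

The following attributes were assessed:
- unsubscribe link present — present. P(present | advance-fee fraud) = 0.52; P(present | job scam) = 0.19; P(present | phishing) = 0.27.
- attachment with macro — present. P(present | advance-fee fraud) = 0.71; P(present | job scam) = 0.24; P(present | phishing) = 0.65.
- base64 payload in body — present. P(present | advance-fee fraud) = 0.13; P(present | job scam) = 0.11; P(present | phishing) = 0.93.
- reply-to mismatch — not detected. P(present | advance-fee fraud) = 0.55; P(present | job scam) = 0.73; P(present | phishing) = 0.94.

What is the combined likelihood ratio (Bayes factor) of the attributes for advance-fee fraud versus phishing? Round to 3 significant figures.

2.21

The Bayes factor is the ratio of the joint likelihoods of the attribute pattern under the two hypotheses (using 1 − P(present | H) for each absent attribute).
  advance-fee fraud: 0.52 × 0.71 × 0.13 × (1 − 0.55) = 0.021598
  phishing: 0.27 × 0.65 × 0.93 × (1 − 0.94) = 0.0097929
Bayes factor = 0.021598 / 0.0097929 ≈ 2.21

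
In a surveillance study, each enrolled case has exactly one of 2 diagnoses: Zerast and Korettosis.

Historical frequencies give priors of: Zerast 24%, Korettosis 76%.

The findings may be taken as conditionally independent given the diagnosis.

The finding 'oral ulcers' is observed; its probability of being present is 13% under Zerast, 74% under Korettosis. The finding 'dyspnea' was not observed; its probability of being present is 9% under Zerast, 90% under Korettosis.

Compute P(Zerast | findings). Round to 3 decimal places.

0.335

Multiply each prior by the joint likelihood of the evidence pattern (using 1 − P(present | H) for each absent finding):
  Zerast: 0.24 × 0.13 × (1 − 0.09) = 0.028392
  Korettosis: 0.76 × 0.74 × (1 − 0.90) = 0.05624
The unnormalized weights sum to 0.084632.
P(Zerast | evidence) = 0.028392 / 0.084632 ≈ 0.335.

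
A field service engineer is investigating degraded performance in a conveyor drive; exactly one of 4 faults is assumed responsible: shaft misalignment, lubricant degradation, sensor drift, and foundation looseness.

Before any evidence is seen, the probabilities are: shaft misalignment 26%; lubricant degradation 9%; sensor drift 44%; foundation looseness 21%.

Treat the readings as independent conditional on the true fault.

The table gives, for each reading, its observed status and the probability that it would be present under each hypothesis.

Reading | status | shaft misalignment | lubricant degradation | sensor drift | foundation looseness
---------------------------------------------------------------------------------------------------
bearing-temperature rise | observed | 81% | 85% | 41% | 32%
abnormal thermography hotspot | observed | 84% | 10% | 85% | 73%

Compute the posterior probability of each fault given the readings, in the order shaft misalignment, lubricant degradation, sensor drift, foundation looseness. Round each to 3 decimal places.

Multiply each prior by the joint likelihood of the reading pattern:
  shaft misalignment: 0.26 × 0.81 × 0.84 = 0.1769
  lubricant degradation: 0.09 × 0.85 × 0.10 = 0.00765
  sensor drift: 0.44 × 0.41 × 0.85 = 0.15334
  foundation looseness: 0.21 × 0.32 × 0.73 = 0.049056
Marginal likelihood of the evidence = 0.38695.
P(shaft misalignment | evidence) = 0.1769 / 0.38695 ≈ 0.457
P(lubricant degradation | evidence) = 0.00765 / 0.38695 ≈ 0.020
P(sensor drift | evidence) = 0.15334 / 0.38695 ≈ 0.396
P(foundation looseness | evidence) = 0.049056 / 0.38695 ≈ 0.127

0.457, 0.020, 0.396, 0.127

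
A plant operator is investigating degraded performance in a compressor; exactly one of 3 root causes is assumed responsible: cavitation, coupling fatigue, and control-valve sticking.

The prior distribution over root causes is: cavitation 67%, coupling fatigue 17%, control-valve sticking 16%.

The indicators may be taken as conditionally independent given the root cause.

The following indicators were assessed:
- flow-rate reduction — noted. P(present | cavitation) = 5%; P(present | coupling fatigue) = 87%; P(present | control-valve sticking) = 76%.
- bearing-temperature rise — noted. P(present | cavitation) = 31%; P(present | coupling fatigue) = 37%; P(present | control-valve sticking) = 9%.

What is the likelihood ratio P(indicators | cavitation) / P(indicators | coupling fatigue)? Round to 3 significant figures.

0.0482

The Bayes factor is the ratio of the joint likelihoods of the indicator pattern under the two hypotheses.
  cavitation: 0.05 × 0.31 = 0.0155
  coupling fatigue: 0.87 × 0.37 = 0.3219
Bayes factor = 0.0155 / 0.3219 ≈ 0.0482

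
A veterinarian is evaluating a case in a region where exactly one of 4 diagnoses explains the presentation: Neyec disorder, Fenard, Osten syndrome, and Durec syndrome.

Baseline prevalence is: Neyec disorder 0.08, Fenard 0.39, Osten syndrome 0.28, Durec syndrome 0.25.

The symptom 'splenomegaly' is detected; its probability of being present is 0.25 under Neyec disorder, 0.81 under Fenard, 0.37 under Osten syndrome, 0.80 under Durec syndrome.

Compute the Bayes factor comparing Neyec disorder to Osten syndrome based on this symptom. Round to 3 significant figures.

0.676

Likelihood of this symptom under each hypothesis:
  Neyec disorder: 0.25
  Osten syndrome: 0.37
Bayes factor = 0.25 / 0.37 ≈ 0.676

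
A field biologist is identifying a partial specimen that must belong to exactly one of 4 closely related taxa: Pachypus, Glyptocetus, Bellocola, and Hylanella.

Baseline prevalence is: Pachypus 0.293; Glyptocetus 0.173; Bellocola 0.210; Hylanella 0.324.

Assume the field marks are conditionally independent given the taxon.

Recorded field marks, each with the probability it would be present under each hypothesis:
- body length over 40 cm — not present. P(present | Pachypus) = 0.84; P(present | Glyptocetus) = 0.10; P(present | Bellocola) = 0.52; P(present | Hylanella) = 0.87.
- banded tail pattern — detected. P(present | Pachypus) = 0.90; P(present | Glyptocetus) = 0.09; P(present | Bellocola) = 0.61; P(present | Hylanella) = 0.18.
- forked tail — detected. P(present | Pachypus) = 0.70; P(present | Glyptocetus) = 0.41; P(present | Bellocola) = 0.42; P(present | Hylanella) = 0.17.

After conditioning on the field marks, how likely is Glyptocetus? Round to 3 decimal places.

0.092

Multiply each prior by the joint likelihood of the field mark pattern (using 1 − P(present | H) for each absent field mark):
  Pachypus: 0.293 × (1 − 0.84) × 0.90 × 0.70 = 0.029534
  Glyptocetus: 0.173 × (1 − 0.10) × 0.09 × 0.41 = 0.0057453
  Bellocola: 0.210 × (1 − 0.52) × 0.61 × 0.42 = 0.025825
  Hylanella: 0.324 × (1 − 0.87) × 0.18 × 0.17 = 0.0012889
The unnormalized weights sum to 0.062394.
P(Glyptocetus | evidence) = 0.0057453 / 0.062394 ≈ 0.092.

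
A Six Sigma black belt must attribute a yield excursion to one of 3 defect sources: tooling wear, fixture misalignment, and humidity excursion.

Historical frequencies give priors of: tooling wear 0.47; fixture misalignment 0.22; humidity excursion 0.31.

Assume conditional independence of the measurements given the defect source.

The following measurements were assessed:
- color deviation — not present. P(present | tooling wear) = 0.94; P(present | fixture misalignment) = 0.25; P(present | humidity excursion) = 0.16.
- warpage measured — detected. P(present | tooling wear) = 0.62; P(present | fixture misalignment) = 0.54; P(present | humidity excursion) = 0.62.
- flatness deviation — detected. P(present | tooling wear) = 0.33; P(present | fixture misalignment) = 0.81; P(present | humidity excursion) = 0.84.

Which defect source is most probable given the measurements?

humidity excursion

Multiply each prior by the joint likelihood of the measurement pattern (using 1 − P(present | H) for each absent measurement):
  tooling wear: 0.47 × (1 − 0.94) × 0.62 × 0.33 = 0.0057697
  fixture misalignment: 0.22 × (1 − 0.25) × 0.54 × 0.81 = 0.072171
  humidity excursion: 0.31 × (1 − 0.16) × 0.62 × 0.84 = 0.13562
Marginal likelihood of the evidence = 0.21356.
P(tooling wear | evidence) ≈ 0.0057697 / 0.21356 ≈ 0.027
P(fixture misalignment | evidence) ≈ 0.072171 / 0.21356 ≈ 0.338
P(humidity excursion | evidence) ≈ 0.13562 / 0.21356 ≈ 0.635
The largest is 0.635, so humidity excursion is most probable.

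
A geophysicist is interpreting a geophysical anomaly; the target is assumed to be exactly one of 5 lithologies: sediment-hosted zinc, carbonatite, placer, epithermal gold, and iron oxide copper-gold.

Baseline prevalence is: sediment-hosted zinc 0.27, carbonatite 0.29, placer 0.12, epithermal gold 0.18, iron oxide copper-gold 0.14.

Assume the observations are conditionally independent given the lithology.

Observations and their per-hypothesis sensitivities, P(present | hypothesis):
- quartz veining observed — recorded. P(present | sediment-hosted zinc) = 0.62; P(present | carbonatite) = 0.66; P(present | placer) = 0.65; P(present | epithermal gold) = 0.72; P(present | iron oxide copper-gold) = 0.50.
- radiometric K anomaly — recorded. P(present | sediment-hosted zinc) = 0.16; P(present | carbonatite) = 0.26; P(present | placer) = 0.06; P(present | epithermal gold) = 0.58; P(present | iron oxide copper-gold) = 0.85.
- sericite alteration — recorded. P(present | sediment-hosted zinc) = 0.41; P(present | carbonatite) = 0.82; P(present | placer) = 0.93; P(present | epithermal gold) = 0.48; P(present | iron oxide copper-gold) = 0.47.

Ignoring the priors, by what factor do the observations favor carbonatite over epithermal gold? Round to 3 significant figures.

0.702

Joint likelihood of the evidence pattern under each hypothesis:
  carbonatite: 0.66 × 0.26 × 0.82 = 0.14071
  epithermal gold: 0.72 × 0.58 × 0.48 = 0.20045
Bayes factor = 0.14071 / 0.20045 ≈ 0.702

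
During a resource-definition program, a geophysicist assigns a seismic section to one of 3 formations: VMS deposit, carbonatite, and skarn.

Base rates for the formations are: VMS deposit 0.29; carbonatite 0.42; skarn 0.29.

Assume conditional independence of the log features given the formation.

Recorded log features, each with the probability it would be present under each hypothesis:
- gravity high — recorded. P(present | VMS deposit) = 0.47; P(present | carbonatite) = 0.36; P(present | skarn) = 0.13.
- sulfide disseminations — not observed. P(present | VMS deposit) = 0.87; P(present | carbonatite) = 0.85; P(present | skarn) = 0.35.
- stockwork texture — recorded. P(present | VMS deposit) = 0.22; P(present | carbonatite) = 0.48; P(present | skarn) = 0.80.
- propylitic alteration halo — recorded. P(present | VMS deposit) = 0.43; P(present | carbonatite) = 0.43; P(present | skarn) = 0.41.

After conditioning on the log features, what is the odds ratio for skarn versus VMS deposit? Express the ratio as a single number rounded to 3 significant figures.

4.80

The normalizing constant cancels in an odds ratio, so compute prior × likelihood for the two hypotheses only (using 1 − P(present | H) for each absent log feature):
  skarn: 0.29 × 0.13 × (1 − 0.35) × 0.80 × 0.41 = 0.0080376
  VMS deposit: 0.29 × 0.47 × (1 − 0.87) × 0.22 × 0.43 = 0.0016762
Posterior odds = 0.0080376 / 0.0016762 ≈ 4.80.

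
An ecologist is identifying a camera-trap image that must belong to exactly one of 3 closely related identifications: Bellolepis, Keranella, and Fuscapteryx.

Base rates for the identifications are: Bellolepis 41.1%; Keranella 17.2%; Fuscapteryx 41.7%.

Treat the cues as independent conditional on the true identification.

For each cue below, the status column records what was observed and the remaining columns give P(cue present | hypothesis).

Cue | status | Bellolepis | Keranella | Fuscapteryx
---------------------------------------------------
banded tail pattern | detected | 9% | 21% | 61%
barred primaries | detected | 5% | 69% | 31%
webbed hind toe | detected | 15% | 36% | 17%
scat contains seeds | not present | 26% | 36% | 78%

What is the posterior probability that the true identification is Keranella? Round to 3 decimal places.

0.645

For each hypothesis, the unnormalized posterior weight is prior × product of the cue likelihoods (using 1 − P(present | H) for each absent cue):
  Bellolepis: 0.411 × 0.09 × 0.05 × 0.15 × (1 − 0.26) = 0.00020529
  Keranella: 0.172 × 0.21 × 0.69 × 0.36 × (1 − 0.36) = 0.0057422
  Fuscapteryx: 0.417 × 0.61 × 0.31 × 0.17 × (1 − 0.78) = 0.0029492
Marginal likelihood of the evidence = 0.0088967.
P(Keranella | evidence) = 0.0057422 / 0.0088967 ≈ 0.645.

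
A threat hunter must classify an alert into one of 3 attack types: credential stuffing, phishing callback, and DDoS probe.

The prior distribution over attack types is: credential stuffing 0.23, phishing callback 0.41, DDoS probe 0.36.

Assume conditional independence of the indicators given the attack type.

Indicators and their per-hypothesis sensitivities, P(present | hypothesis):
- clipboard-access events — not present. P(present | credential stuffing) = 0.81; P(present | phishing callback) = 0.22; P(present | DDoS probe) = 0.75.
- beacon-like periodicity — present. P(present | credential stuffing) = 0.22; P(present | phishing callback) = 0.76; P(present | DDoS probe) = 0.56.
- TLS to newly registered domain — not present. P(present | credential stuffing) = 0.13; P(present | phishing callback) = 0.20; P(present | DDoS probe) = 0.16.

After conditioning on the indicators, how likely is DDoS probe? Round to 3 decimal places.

0.173

For each hypothesis, the unnormalized posterior weight is prior × product of the indicator likelihoods (using 1 − P(present | H) for each absent indicator):
  credential stuffing: 0.23 × (1 − 0.81) × 0.22 × (1 − 0.13) = 0.0083642
  phishing callback: 0.41 × (1 − 0.22) × 0.76 × (1 − 0.20) = 0.19444
  DDoS probe: 0.36 × (1 − 0.75) × 0.56 × (1 − 0.16) = 0.042336
Marginal likelihood of the evidence = 0.24514.
P(DDoS probe | evidence) = 0.042336 / 0.24514 ≈ 0.173.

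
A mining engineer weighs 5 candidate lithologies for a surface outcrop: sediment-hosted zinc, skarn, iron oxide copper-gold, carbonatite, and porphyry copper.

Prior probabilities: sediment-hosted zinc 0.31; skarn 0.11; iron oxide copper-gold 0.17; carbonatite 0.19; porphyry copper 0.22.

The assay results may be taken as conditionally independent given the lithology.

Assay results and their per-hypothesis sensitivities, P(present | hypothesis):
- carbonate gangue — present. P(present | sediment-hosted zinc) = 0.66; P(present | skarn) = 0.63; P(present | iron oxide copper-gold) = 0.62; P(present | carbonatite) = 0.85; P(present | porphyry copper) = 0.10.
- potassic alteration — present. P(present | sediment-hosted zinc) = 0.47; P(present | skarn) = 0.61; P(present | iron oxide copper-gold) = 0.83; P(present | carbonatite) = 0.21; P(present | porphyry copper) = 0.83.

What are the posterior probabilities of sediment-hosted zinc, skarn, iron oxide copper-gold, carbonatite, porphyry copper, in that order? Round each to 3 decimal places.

By Bayes' rule with conditional independence, the unnormalized weight for each hypothesis is prior × ∏ likelihoods:
  sediment-hosted zinc: 0.31 × 0.66 × 0.47 = 0.096162
  skarn: 0.11 × 0.63 × 0.61 = 0.042273
  iron oxide copper-gold: 0.17 × 0.62 × 0.83 = 0.087482
  carbonatite: 0.19 × 0.85 × 0.21 = 0.033915
  porphyry copper: 0.22 × 0.10 × 0.83 = 0.01826
The unnormalized weights sum to 0.27809.
P(sediment-hosted zinc | evidence) = 0.096162 / 0.27809 ≈ 0.346
P(skarn | evidence) = 0.042273 / 0.27809 ≈ 0.152
P(iron oxide copper-gold | evidence) = 0.087482 / 0.27809 ≈ 0.315
P(carbonatite | evidence) = 0.033915 / 0.27809 ≈ 0.122
P(porphyry copper | evidence) = 0.01826 / 0.27809 ≈ 0.066

0.346, 0.152, 0.315, 0.122, 0.066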